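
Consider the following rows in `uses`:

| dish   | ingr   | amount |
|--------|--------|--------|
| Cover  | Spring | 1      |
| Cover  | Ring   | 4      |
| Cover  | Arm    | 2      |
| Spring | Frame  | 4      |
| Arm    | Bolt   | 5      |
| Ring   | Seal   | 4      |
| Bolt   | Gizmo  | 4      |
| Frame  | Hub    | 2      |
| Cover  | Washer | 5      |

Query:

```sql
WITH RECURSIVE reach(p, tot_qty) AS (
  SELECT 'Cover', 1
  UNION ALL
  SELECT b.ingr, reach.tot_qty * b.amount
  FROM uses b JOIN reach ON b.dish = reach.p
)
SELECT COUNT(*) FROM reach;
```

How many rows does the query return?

10

Base: (Cover, tot_qty=1).
Iteration 1: components of {Cover} -> Arm = 1*2 = 2, Ring = 1*4 = 4, Spring = 1*1 = 1, Washer = 1*5 = 5.
Iteration 2: components of {Arm,Ring,Spring,Washer} -> Bolt = 2*5 = 10, Frame = 1*4 = 4, Seal = 4*4 = 16.
Iteration 3: components of {Bolt,Frame,Seal} -> Gizmo = 10*4 = 40, Hub = 4*2 = 8.
Iteration 4: no further components; recursion stops.
Total rows emitted: 10.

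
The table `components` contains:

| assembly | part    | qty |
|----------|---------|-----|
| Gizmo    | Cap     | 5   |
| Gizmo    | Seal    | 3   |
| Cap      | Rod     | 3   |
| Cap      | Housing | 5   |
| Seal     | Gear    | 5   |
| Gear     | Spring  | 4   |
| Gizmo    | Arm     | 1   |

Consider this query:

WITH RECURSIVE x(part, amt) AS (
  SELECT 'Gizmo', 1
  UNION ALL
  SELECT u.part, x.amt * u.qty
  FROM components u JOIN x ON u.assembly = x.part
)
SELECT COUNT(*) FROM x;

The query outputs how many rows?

8

Base: (Gizmo, amt=1).
Iteration 1: components of {Gizmo} -> Arm = 1*1 = 1, Cap = 1*5 = 5, Seal = 1*3 = 3.
Iteration 2: components of {Arm,Cap,Seal} -> Gear = 3*5 = 15, Housing = 5*5 = 25, Rod = 5*3 = 15.
Iteration 3: components of {Gear,Housing,Rod} -> Spring = 15*4 = 60.
Iteration 4: no further components; recursion stops.
Total rows emitted: 8.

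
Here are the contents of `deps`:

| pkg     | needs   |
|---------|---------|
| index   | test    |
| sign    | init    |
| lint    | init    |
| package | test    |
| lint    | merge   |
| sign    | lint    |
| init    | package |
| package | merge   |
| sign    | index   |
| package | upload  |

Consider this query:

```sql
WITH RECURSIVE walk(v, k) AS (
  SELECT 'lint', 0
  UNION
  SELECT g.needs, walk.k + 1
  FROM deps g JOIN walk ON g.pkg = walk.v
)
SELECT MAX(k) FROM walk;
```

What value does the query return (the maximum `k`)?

Base: (lint, k=0).
Iteration 1: edges from {lint} -> (init, k=1), (merge, k=1).
Iteration 2: edges from {init,merge} -> (package, k=2).
Iteration 3: edges from {package} -> (merge, k=3), (test, k=3), (upload, k=3).
Iteration 4: no outgoing edges from {merge,test,upload}; recursion stops.
k values: 0, 1, 1, 2, 3, 3, 3; the maximum is 3.

3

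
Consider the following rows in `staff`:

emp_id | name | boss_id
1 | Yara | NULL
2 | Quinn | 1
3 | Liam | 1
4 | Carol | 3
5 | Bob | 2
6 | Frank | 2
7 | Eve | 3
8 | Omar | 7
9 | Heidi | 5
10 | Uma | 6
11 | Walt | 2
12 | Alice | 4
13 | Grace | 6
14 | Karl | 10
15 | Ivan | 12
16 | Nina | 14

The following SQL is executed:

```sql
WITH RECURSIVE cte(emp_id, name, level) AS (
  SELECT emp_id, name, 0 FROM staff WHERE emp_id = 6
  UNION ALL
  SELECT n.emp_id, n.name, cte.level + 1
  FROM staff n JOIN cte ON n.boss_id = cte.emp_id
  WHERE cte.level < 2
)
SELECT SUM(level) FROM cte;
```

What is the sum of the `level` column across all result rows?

4

Base: emp_id=6 (Frank) at level 0.
Iteration 1: rows with boss_id in {6} -> Uma (id 10, level 1), Grace (id 13, level 1).
Iteration 2: rows with boss_id in {10,13} -> Karl (id 14, level 2).
Iteration 3: level < 2 fails for all current rows; recursion stops.
SUM(level) = 0 + 1 + 1 + 2 = 4.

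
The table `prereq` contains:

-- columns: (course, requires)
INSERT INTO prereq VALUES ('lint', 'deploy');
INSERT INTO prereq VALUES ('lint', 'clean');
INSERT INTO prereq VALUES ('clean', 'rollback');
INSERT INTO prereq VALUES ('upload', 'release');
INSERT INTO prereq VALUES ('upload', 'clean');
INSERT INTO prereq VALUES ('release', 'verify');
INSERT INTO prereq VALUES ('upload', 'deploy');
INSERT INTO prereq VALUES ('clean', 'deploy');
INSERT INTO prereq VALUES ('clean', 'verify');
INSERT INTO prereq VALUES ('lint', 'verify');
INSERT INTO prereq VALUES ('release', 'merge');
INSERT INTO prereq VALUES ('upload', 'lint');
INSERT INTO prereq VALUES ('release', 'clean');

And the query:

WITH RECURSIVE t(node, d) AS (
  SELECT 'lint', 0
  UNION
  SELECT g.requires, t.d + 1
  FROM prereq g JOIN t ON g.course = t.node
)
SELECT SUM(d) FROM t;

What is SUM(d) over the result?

Base: (lint, d=0).
Iteration 1: edges from {lint} -> (clean, d=1), (deploy, d=1), (verify, d=1).
Iteration 2: edges from {clean,deploy,verify} -> (deploy, d=2), (rollback, d=2), (verify, d=2).
Iteration 3: no outgoing edges from {deploy,rollback,verify}; recursion stops.
SUM(d) = 0 + 1 + 1 + 1 + 2 + 2 + 2 = 9.

9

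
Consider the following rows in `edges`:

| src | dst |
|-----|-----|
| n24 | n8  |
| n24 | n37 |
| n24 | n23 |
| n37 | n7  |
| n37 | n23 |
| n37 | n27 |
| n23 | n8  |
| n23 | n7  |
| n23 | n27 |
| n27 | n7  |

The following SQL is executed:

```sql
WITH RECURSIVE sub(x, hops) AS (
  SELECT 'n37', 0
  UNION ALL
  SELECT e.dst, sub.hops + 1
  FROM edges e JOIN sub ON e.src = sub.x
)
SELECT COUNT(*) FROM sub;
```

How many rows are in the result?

9

Base: (n37, hops=0).
Iteration 1: edges from {n37} -> (n23, hops=1), (n27, hops=1), (n7, hops=1).
Iteration 2: edges from {n23,n27,n7} -> (n27, hops=2), (n7, hops=2) x2, (n8, hops=2). [UNION ALL keeps all 4 new rows, including repeats]
Iteration 3: edges from {n27,n7,n8} -> (n7, hops=3).
Iteration 4: no outgoing edges from {n7}; recursion stops.
Total rows emitted: 9.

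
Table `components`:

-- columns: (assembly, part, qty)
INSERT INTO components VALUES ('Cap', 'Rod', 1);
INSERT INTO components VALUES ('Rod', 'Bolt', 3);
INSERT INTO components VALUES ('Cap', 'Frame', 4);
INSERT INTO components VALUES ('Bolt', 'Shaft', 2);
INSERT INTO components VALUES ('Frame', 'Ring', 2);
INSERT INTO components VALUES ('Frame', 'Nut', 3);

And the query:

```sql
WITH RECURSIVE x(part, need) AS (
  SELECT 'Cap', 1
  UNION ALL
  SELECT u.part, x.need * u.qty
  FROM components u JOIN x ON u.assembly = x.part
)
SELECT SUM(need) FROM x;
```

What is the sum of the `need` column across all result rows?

Base: (Cap, need=1).
Iteration 1: components of {Cap} -> Frame = 1*4 = 4, Rod = 1*1 = 1.
Iteration 2: components of {Frame,Rod} -> Bolt = 1*3 = 3, Nut = 4*3 = 12, Ring = 4*2 = 8.
Iteration 3: components of {Bolt,Nut,Ring} -> Shaft = 3*2 = 6.
Iteration 4: no further components; recursion stops.
SUM(need) = 1 + 1 + 4 + 3 + 8 + 12 + 6 = 35.

35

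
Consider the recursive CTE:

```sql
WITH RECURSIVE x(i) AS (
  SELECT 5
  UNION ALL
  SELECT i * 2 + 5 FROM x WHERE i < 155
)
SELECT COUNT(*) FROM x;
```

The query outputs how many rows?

Base: i=5.
Iteration 1: 5 < 155 holds -> i = 5 * 2 + 5 = 15.
Iteration 2: 15 < 155 holds -> i = 15 * 2 + 5 = 35.
Iteration 3: 35 < 155 holds -> i = 35 * 2 + 5 = 75.
Iteration 4: 75 < 155 holds -> i = 75 * 2 + 5 = 155.
Iteration 5: 155 < 155 fails; recursion stops.
Total rows emitted: 5.

5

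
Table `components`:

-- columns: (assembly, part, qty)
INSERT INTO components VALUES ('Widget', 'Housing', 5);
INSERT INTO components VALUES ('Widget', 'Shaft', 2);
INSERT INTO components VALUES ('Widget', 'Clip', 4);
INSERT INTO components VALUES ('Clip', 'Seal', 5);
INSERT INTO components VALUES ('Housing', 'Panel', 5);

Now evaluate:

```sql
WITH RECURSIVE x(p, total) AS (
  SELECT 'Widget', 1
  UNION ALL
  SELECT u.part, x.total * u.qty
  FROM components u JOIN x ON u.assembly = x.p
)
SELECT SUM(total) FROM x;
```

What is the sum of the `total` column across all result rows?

Base: (Widget, total=1).
Iteration 1: components of {Widget} -> Clip = 1*4 = 4, Housing = 1*5 = 5, Shaft = 1*2 = 2.
Iteration 2: components of {Clip,Housing,Shaft} -> Panel = 5*5 = 25, Seal = 4*5 = 20.
Iteration 3: no further components; recursion stops.
SUM(total) = 1 + 5 + 2 + 4 + 25 + 20 = 57.

57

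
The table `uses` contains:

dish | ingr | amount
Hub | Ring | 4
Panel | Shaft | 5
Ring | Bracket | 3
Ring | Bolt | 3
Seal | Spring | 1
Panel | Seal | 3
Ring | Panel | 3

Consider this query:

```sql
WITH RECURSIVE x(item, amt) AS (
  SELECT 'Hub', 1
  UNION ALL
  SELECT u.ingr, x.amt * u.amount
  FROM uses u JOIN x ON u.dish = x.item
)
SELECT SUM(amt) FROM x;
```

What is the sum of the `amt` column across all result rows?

Base: (Hub, amt=1).
Iteration 1: components of {Hub} -> Ring = 1*4 = 4.
Iteration 2: components of {Ring} -> Bolt = 4*3 = 12, Bracket = 4*3 = 12, Panel = 4*3 = 12.
Iteration 3: components of {Bolt,Bracket,Panel} -> Seal = 12*3 = 36, Shaft = 12*5 = 60.
Iteration 4: components of {Seal,Shaft} -> Spring = 36*1 = 36.
Iteration 5: no further components; recursion stops.
SUM(amt) = 1 + 4 + 12 + 12 + 12 + 36 + 60 + 36 = 173.

173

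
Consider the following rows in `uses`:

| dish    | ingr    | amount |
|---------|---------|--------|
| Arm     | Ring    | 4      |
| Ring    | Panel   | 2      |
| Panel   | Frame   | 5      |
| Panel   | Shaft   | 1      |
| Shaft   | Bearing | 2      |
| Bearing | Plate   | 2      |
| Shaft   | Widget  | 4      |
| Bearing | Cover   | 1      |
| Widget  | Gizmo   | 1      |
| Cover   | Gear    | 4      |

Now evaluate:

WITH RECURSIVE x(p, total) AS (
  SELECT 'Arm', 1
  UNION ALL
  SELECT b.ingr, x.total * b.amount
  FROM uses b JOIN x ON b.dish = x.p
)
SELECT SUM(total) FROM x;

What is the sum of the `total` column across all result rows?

Base: (Arm, total=1).
Iteration 1: components of {Arm} -> Ring = 1*4 = 4.
Iteration 2: components of {Ring} -> Panel = 4*2 = 8.
Iteration 3: components of {Panel} -> Frame = 8*5 = 40, Shaft = 8*1 = 8.
Iteration 4: components of {Frame,Shaft} -> Bearing = 8*2 = 16, Widget = 8*4 = 32.
Iteration 5: components of {Bearing,Widget} -> Cover = 16*1 = 16, Gizmo = 32*1 = 32, Plate = 16*2 = 32.
Iteration 6: components of {Cover,Gizmo,Plate} -> Gear = 16*4 = 64.
Iteration 7: no further components; recursion stops.
SUM(total) = 1 + 4 + 8 + 40 + 8 + 16 + 32 + 32 + 16 + 32 + 64 = 253.

253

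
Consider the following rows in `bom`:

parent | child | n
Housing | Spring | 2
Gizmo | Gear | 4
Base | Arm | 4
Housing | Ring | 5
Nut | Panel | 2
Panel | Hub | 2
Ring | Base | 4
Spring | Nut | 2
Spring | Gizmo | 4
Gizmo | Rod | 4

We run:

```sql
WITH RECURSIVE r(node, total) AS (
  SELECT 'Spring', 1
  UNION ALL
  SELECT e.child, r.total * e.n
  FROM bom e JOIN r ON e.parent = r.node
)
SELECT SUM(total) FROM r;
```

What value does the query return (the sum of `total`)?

Base: (Spring, total=1).
Iteration 1: components of {Spring} -> Gizmo = 1*4 = 4, Nut = 1*2 = 2.
Iteration 2: components of {Gizmo,Nut} -> Gear = 4*4 = 16, Panel = 2*2 = 4, Rod = 4*4 = 16.
Iteration 3: components of {Gear,Panel,Rod} -> Hub = 4*2 = 8.
Iteration 4: no further components; recursion stops.
SUM(total) = 1 + 4 + 2 + 16 + 16 + 4 + 8 = 51.

51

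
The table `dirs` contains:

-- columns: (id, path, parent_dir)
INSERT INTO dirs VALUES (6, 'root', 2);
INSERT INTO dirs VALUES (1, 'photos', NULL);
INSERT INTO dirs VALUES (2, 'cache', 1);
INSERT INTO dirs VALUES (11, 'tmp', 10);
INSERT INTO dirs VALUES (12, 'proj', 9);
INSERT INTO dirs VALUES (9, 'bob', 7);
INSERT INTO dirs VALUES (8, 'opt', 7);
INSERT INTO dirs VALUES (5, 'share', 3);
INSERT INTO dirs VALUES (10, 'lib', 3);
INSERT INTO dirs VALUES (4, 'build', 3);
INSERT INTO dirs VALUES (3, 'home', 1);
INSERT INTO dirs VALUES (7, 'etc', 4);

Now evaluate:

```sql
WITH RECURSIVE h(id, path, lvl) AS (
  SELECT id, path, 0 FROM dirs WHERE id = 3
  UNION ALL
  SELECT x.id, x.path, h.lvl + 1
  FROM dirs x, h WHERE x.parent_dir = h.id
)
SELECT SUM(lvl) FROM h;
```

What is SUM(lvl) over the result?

Base: id=3 (home) at lvl 0.
Iteration 1: rows with parent_dir in {3} -> build (id 4, lvl 1), share (id 5, lvl 1), lib (id 10, lvl 1).
Iteration 2: rows with parent_dir in {4,5,10} -> etc (id 7, lvl 2), tmp (id 11, lvl 2).
Iteration 3: rows with parent_dir in {7,11} -> opt (id 8, lvl 3), bob (id 9, lvl 3).
Iteration 4: rows with parent_dir in {8,9} -> proj (id 12, lvl 4).
Iteration 5: no rows with parent_dir in {12}; recursion stops.
SUM(lvl) = 0 + 1 + 1 + 1 + 2 + 2 + 3 + 3 + 4 = 17.

17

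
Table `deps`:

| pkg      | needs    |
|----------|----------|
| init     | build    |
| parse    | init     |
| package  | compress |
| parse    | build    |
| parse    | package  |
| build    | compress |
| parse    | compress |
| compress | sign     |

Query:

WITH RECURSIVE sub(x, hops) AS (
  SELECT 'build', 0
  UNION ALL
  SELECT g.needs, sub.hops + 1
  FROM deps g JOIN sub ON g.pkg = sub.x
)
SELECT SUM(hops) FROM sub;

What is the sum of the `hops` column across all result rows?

3

Base: (build, hops=0).
Iteration 1: edges from {build} -> (compress, hops=1).
Iteration 2: edges from {compress} -> (sign, hops=2).
Iteration 3: no outgoing edges from {sign}; recursion stops.
SUM(hops) = 0 + 1 + 2 = 3.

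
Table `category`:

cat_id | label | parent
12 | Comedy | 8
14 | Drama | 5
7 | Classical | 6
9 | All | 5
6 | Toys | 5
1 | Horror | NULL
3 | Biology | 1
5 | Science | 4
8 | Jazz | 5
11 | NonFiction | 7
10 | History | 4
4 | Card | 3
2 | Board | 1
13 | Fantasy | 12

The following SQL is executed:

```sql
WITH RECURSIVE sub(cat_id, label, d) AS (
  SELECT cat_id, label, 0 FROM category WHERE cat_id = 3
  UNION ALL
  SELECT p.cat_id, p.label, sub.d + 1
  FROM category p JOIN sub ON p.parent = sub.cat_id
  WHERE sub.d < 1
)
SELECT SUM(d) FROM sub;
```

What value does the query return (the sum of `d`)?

Base: cat_id=3 (Biology) at d 0.
Iteration 1: rows with parent in {3} -> Card (id 4, d 1).
Iteration 2: d < 1 fails for all current rows; recursion stops.
SUM(d) = 0 + 1 = 1.

1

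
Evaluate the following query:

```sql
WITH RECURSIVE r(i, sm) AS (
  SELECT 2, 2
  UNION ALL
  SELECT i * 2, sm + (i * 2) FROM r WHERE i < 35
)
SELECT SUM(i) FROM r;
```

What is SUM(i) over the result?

126

Base: i=2, sm=2.
Iteration 1: 2 < 35 holds -> i = 2 * 2 = 4, sm = 2 + 4 = 6.
Iteration 2: 4 < 35 holds -> i = 4 * 2 = 8, sm = 6 + 8 = 14.
Iteration 3: 8 < 35 holds -> i = 8 * 2 = 16, sm = 14 + 16 = 30.
Iteration 4: 16 < 35 holds -> i = 16 * 2 = 32, sm = 30 + 32 = 62.
Iteration 5: 32 < 35 holds -> i = 32 * 2 = 64, sm = 62 + 64 = 126.
Iteration 6: 64 < 35 fails; recursion stops.
SUM(i) = 2 + 4 + 8 + 16 + 32 + 64 = 126.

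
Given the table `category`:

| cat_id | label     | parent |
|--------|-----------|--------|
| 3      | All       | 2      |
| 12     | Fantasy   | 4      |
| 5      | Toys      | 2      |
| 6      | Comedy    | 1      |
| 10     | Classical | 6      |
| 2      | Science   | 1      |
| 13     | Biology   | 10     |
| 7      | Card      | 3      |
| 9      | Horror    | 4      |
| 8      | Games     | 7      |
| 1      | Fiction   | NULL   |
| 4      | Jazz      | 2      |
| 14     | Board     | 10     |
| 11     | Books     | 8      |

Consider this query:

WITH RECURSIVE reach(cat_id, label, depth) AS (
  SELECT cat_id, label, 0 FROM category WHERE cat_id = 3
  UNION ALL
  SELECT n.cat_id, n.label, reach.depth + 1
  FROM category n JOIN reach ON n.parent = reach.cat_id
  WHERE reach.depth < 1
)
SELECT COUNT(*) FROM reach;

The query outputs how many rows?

2

Base: cat_id=3 (All) at depth 0.
Iteration 1: rows with parent in {3} -> Card (id 7, depth 1).
Iteration 2: depth < 1 fails for all current rows; recursion stops.
Total rows emitted: 2.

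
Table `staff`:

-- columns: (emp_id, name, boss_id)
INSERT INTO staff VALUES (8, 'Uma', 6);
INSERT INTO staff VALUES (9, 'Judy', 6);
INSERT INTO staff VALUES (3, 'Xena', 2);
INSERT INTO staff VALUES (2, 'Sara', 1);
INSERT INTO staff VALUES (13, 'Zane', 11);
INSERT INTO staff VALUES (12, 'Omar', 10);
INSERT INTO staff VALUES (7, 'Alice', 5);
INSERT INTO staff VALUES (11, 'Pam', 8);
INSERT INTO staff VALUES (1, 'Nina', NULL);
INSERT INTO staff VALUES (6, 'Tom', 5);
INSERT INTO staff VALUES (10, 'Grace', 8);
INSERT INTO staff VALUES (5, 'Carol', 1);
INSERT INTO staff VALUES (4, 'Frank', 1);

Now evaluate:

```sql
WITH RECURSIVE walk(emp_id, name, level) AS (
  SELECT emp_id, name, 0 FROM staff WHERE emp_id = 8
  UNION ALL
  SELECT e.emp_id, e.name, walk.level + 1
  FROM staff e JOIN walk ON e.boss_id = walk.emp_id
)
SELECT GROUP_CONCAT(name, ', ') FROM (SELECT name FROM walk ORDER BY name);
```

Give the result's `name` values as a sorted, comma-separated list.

Grace, Omar, Pam, Uma, Zane

Base: emp_id=8 (Uma) at level 0.
Iteration 1: rows with boss_id in {8} -> Grace (id 10, level 1), Pam (id 11, level 1).
Iteration 2: rows with boss_id in {10,11} -> Omar (id 12, level 2), Zane (id 13, level 2).
Iteration 3: no rows with boss_id in {12,13}; recursion stops.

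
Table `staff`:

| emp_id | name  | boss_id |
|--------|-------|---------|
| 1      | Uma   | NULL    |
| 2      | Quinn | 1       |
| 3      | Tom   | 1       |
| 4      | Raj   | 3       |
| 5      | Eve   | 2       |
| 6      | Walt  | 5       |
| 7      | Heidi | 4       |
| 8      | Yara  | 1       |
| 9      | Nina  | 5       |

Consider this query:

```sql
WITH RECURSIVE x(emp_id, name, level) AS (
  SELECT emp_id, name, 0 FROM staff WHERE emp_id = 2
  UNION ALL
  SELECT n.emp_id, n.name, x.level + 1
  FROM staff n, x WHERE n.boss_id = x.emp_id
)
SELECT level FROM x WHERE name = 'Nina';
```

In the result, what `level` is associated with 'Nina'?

Base: emp_id=2 (Quinn) at level 0.
Iteration 1: rows with boss_id in {2} -> Eve (id 5, level 1).
Iteration 2: rows with boss_id in {5} -> Walt (id 6, level 2), Nina (id 9, level 2).
Iteration 3: no rows with boss_id in {6,9}; recursion stops.

2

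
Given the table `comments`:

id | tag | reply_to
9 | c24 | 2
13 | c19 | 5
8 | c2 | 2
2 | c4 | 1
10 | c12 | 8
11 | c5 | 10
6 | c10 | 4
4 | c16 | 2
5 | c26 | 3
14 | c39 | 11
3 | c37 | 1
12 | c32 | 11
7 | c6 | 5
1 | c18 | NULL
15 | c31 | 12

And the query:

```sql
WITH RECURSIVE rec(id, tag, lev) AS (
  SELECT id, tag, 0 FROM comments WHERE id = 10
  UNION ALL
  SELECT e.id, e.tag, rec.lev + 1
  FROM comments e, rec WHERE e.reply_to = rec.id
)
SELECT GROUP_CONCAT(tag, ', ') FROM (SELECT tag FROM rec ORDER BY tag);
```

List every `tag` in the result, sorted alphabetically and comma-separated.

c12, c31, c32, c39, c5

Base: id=10 (c12) at lev 0.
Iteration 1: rows with reply_to in {10} -> c5 (id 11, lev 1).
Iteration 2: rows with reply_to in {11} -> c32 (id 12, lev 2), c39 (id 14, lev 2).
Iteration 3: rows with reply_to in {12,14} -> c31 (id 15, lev 3).
Iteration 4: no rows with reply_to in {15}; recursion stops.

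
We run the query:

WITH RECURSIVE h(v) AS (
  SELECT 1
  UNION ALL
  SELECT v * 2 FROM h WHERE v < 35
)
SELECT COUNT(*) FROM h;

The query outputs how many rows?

Base: v=1.
Iteration 1: 1 < 35 holds -> v = 1 * 2 = 2.
Iteration 2: 2 < 35 holds -> v = 2 * 2 = 4.
Iteration 3: 4 < 35 holds -> v = 4 * 2 = 8.
Iteration 4: 8 < 35 holds -> v = 8 * 2 = 16.
Iteration 5: 16 < 35 holds -> v = 16 * 2 = 32.
Iteration 6: 32 < 35 holds -> v = 32 * 2 = 64.
Iteration 7: 64 < 35 fails; recursion stops.
Total rows emitted: 7.

7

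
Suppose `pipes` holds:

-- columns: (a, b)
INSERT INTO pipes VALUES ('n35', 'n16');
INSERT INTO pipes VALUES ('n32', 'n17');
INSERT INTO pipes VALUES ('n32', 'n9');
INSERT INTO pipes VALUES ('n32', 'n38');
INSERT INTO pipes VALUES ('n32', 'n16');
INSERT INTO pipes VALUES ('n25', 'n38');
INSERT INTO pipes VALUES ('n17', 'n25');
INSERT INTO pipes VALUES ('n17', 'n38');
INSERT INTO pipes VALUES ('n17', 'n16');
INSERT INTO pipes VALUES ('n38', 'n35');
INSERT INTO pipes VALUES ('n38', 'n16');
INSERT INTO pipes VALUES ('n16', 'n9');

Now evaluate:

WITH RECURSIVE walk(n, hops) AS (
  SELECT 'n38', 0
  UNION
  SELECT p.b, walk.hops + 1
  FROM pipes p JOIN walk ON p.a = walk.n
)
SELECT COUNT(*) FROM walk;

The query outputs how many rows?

6

Base: (n38, hops=0).
Iteration 1: edges from {n38} -> (n16, hops=1), (n35, hops=1).
Iteration 2: edges from {n16,n35} -> (n16, hops=2), (n9, hops=2).
Iteration 3: edges from {n16,n9} -> (n9, hops=3).
Iteration 4: no outgoing edges from {n9}; recursion stops.
Total rows emitted: 6.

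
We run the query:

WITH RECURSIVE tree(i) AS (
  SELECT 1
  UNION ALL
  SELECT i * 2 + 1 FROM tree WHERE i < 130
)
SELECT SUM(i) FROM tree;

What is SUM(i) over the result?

Base: i=1.
Iteration 1: 1 < 130 holds -> i = 1 * 2 + 1 = 3.
Iteration 2: 3 < 130 holds -> i = 3 * 2 + 1 = 7.
Iteration 3: 7 < 130 holds -> i = 7 * 2 + 1 = 15.
Iteration 4: 15 < 130 holds -> i = 15 * 2 + 1 = 31.
Iteration 5: 31 < 130 holds -> i = 31 * 2 + 1 = 63.
Iteration 6: 63 < 130 holds -> i = 63 * 2 + 1 = 127.
Iteration 7: 127 < 130 holds -> i = 127 * 2 + 1 = 255.
Iteration 8: 255 < 130 fails; recursion stops.
SUM(i) = 1 + 3 + 7 + 15 + 31 + 63 + 127 + 255 = 502.

502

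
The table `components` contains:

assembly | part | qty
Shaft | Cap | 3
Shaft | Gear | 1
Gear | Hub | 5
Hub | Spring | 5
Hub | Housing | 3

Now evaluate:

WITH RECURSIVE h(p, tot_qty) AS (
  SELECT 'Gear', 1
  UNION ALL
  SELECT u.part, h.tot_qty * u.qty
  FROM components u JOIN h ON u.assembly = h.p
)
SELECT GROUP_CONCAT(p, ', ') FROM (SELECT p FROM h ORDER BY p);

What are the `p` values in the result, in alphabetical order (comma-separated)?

Gear, Housing, Hub, Spring

Base: (Gear, tot_qty=1).
Iteration 1: components of {Gear} -> Hub = 1*5 = 5.
Iteration 2: components of {Hub} -> Housing = 5*3 = 15, Spring = 5*5 = 25.
Iteration 3: no further components; recursion stops.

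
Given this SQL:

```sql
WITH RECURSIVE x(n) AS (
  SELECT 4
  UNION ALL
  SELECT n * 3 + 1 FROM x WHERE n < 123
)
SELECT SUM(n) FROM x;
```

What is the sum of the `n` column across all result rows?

Base: n=4.
Iteration 1: 4 < 123 holds -> n = 4 * 3 + 1 = 13.
Iteration 2: 13 < 123 holds -> n = 13 * 3 + 1 = 40.
Iteration 3: 40 < 123 holds -> n = 40 * 3 + 1 = 121.
Iteration 4: 121 < 123 holds -> n = 121 * 3 + 1 = 364.
Iteration 5: 364 < 123 fails; recursion stops.
SUM(n) = 4 + 13 + 40 + 121 + 364 = 542.

542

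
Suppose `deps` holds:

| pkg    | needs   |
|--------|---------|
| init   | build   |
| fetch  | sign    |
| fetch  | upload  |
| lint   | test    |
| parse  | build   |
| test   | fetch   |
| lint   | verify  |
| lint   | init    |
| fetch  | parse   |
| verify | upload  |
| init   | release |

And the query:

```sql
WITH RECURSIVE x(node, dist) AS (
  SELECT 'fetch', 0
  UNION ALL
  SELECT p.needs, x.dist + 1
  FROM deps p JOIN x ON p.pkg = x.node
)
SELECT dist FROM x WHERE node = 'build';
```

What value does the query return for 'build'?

Base: (fetch, dist=0).
Iteration 1: edges from {fetch} -> (parse, dist=1), (sign, dist=1), (upload, dist=1).
Iteration 2: edges from {parse,sign,upload} -> (build, dist=2).
Iteration 3: no outgoing edges from {build}; recursion stops.

2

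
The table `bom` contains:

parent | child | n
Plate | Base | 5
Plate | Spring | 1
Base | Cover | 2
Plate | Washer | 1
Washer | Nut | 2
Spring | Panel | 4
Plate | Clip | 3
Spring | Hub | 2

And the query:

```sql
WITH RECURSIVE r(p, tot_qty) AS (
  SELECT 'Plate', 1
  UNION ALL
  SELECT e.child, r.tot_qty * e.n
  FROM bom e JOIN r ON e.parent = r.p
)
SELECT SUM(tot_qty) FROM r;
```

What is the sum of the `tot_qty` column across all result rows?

29

Base: (Plate, tot_qty=1).
Iteration 1: components of {Plate} -> Base = 1*5 = 5, Clip = 1*3 = 3, Spring = 1*1 = 1, Washer = 1*1 = 1.
Iteration 2: components of {Base,Clip,Spring,Washer} -> Cover = 5*2 = 10, Hub = 1*2 = 2, Nut = 1*2 = 2, Panel = 1*4 = 4.
Iteration 3: no further components; recursion stops.
SUM(tot_qty) = 1 + 5 + 1 + 1 + 3 + 10 + 4 + 2 + 2 = 29.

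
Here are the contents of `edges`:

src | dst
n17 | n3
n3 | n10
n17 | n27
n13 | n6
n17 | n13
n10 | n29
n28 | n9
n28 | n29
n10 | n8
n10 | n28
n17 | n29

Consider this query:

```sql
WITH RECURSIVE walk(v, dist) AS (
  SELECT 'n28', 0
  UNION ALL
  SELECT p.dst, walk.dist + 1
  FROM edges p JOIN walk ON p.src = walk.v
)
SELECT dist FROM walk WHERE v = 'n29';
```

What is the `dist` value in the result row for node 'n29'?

Base: (n28, dist=0).
Iteration 1: edges from {n28} -> (n29, dist=1), (n9, dist=1).
Iteration 2: no outgoing edges from {n29,n9}; recursion stops.

1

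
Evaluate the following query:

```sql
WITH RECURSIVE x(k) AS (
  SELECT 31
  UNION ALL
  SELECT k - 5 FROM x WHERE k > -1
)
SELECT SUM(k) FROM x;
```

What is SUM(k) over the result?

108

Base: k=31.
Iteration 1: 31 > -1 holds -> k = 31 - 5 = 26.
Iteration 2: 26 > -1 holds -> k = 26 - 5 = 21.
Iteration 3: 21 > -1 holds -> k = 21 - 5 = 16.
Iteration 4: 16 > -1 holds -> k = 16 - 5 = 11.
Iteration 5: 11 > -1 holds -> k = 11 - 5 = 6.
Iteration 6: 6 > -1 holds -> k = 6 - 5 = 1.
Iteration 7: 1 > -1 holds -> k = 1 - 5 = -4.
Iteration 8: -4 > -1 fails; recursion stops.
SUM(k) = 31 + 26 + 21 + 16 + 11 + 6 + 1 + -4 = 108.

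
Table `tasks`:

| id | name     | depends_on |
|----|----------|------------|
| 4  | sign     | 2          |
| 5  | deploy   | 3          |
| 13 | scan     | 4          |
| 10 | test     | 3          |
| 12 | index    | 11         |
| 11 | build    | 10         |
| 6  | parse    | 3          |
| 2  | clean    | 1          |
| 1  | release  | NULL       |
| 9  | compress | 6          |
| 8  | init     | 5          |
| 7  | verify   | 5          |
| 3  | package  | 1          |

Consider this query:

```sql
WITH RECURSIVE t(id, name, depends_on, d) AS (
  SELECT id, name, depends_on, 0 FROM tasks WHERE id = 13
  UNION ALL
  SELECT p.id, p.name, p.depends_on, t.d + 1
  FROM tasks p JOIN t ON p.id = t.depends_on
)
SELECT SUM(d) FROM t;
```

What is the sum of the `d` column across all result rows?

6

Base: id=13 (scan), depends_on=4, d 0.
Iteration 1: join on id=4 -> sign (id 4, depends_on=2, d 1).
Iteration 2: join on id=2 -> clean (id 2, depends_on=1, d 2).
Iteration 3: join on id=1 -> release (id 1, depends_on=NULL, d 3).
Iteration 4: depends_on is NULL; no match; recursion stops.
SUM(d) = 0 + 1 + 2 + 3 = 6.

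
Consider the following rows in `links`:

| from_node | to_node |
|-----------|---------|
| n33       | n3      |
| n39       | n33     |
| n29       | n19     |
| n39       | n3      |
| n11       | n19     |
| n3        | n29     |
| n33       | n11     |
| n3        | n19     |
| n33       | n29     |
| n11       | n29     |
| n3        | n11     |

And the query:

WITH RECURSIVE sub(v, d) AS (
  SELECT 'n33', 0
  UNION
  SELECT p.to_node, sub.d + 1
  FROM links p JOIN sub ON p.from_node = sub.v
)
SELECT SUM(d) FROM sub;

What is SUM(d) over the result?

Base: (n33, d=0).
Iteration 1: edges from {n33} -> (n11, d=1), (n29, d=1), (n3, d=1).
Iteration 2: edges from {n11,n29,n3} -> (n11, d=2), (n19, d=2), (n29, d=2). [UNION drops 3 duplicate row(s)]
Iteration 3: edges from {n11,n19,n29} -> (n19, d=3), (n29, d=3). [UNION drops 1 duplicate row(s)]
Iteration 4: edges from {n19,n29} -> (n19, d=4).
Iteration 5: no outgoing edges from {n19}; recursion stops.
SUM(d) = 0 + 1 + 1 + 1 + 2 + 2 + 2 + 3 + 3 + 4 = 19.

19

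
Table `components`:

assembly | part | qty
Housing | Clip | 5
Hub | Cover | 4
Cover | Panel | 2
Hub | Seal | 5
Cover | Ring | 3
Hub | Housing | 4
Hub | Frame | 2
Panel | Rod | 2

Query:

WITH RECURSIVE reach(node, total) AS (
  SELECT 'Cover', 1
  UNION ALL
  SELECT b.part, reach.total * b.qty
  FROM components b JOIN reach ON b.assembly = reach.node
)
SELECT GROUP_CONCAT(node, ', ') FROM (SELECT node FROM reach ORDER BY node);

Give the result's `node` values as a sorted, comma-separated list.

Base: (Cover, total=1).
Iteration 1: components of {Cover} -> Panel = 1*2 = 2, Ring = 1*3 = 3.
Iteration 2: components of {Panel,Ring} -> Rod = 2*2 = 4.
Iteration 3: no further components; recursion stops.

Cover, Panel, Ring, Rod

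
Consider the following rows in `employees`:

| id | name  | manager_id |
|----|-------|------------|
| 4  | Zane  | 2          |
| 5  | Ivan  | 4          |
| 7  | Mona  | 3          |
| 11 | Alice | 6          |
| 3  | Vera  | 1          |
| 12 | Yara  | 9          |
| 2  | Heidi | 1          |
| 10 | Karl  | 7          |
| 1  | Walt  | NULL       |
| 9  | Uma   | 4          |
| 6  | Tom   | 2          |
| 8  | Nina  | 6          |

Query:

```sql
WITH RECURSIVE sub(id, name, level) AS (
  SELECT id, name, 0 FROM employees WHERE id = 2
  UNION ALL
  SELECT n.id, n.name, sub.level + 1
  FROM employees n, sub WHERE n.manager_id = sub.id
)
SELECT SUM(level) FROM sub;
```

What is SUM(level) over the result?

Base: id=2 (Heidi) at level 0.
Iteration 1: rows with manager_id in {2} -> Zane (id 4, level 1), Tom (id 6, level 1).
Iteration 2: rows with manager_id in {4,6} -> Ivan (id 5, level 2), Nina (id 8, level 2), Uma (id 9, level 2), Alice (id 11, level 2).
Iteration 3: rows with manager_id in {5,8,9,11} -> Yara (id 12, level 3).
Iteration 4: no rows with manager_id in {12}; recursion stops.
SUM(level) = 0 + 1 + 1 + 2 + 2 + 2 + 2 + 3 = 13.

13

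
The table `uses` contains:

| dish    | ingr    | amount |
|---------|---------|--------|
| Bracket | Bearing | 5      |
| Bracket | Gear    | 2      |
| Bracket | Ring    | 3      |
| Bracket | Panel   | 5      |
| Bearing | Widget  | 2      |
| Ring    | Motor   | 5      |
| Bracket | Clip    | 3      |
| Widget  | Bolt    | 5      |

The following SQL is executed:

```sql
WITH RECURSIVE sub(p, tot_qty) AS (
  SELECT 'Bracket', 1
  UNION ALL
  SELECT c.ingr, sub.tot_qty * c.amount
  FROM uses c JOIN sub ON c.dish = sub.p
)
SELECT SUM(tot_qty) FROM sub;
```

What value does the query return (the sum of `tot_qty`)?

94

Base: (Bracket, tot_qty=1).
Iteration 1: components of {Bracket} -> Bearing = 1*5 = 5, Clip = 1*3 = 3, Gear = 1*2 = 2, Panel = 1*5 = 5, Ring = 1*3 = 3.
Iteration 2: components of {Bearing,Clip,Gear,Panel,Ring} -> Motor = 3*5 = 15, Widget = 5*2 = 10.
Iteration 3: components of {Motor,Widget} -> Bolt = 10*5 = 50.
Iteration 4: no further components; recursion stops.
SUM(tot_qty) = 1 + 5 + 2 + 3 + 5 + 3 + 10 + 15 + 50 = 94.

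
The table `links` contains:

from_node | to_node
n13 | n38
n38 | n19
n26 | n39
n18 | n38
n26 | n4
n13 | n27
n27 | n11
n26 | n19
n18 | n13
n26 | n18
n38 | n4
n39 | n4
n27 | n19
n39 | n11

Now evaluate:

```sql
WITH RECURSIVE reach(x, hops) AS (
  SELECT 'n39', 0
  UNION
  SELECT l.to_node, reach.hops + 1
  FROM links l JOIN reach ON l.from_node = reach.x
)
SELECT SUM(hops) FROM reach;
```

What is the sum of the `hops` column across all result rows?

2

Base: (n39, hops=0).
Iteration 1: edges from {n39} -> (n11, hops=1), (n4, hops=1).
Iteration 2: no outgoing edges from {n11,n4}; recursion stops.
SUM(hops) = 0 + 1 + 1 = 2.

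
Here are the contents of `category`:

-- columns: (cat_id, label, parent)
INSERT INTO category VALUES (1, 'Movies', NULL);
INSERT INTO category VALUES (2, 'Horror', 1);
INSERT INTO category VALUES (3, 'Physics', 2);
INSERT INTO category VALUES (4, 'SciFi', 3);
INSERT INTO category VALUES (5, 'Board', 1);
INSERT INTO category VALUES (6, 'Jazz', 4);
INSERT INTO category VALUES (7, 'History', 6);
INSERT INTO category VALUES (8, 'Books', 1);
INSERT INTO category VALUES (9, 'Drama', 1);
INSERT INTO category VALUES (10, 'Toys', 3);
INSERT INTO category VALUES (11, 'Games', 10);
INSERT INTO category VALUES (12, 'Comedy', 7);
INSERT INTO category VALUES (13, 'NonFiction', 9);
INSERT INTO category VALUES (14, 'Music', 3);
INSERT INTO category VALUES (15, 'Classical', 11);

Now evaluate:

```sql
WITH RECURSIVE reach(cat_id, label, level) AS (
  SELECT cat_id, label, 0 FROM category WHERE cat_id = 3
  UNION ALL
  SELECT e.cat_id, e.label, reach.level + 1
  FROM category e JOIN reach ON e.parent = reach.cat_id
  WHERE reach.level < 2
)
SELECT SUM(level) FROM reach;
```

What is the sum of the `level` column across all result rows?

7

Base: cat_id=3 (Physics) at level 0.
Iteration 1: rows with parent in {3} -> SciFi (id 4, level 1), Toys (id 10, level 1), Music (id 14, level 1).
Iteration 2: rows with parent in {4,10,14} -> Jazz (id 6, level 2), Games (id 11, level 2).
Iteration 3: level < 2 fails for all current rows; recursion stops.
SUM(level) = 0 + 1 + 1 + 1 + 2 + 2 = 7.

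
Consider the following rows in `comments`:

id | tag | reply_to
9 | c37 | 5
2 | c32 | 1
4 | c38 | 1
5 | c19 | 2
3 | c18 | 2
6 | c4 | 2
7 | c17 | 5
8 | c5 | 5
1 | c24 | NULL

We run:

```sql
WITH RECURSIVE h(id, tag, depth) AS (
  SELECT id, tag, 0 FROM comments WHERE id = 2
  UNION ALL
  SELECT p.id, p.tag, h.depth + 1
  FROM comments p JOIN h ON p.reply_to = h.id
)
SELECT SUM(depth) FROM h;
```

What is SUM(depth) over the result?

Base: id=2 (c32) at depth 0.
Iteration 1: rows with reply_to in {2} -> c18 (id 3, depth 1), c19 (id 5, depth 1), c4 (id 6, depth 1).
Iteration 2: rows with reply_to in {3,5,6} -> c17 (id 7, depth 2), c5 (id 8, depth 2), c37 (id 9, depth 2).
Iteration 3: no rows with reply_to in {7,8,9}; recursion stops.
SUM(depth) = 0 + 1 + 1 + 1 + 2 + 2 + 2 = 9.

9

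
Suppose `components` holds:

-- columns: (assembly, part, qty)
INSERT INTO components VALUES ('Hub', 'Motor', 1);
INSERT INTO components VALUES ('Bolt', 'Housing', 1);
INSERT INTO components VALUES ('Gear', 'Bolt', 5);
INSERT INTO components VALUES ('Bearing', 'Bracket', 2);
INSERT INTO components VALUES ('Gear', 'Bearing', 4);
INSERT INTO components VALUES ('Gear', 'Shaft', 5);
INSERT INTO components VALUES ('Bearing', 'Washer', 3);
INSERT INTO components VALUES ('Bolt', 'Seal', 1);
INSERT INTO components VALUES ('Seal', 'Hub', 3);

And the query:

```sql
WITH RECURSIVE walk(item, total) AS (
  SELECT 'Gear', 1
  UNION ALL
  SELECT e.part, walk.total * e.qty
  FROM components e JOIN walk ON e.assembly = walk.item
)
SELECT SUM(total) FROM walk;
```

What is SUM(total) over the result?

Base: (Gear, total=1).
Iteration 1: components of {Gear} -> Bearing = 1*4 = 4, Bolt = 1*5 = 5, Shaft = 1*5 = 5.
Iteration 2: components of {Bearing,Bolt,Shaft} -> Bracket = 4*2 = 8, Housing = 5*1 = 5, Seal = 5*1 = 5, Washer = 4*3 = 12.
Iteration 3: components of {Bracket,Housing,Seal,Washer} -> Hub = 5*3 = 15.
Iteration 4: components of {Hub} -> Motor = 15*1 = 15.
Iteration 5: no further components; recursion stops.
SUM(total) = 1 + 4 + 5 + 5 + 8 + 12 + 5 + 5 + 15 + 15 = 75.

75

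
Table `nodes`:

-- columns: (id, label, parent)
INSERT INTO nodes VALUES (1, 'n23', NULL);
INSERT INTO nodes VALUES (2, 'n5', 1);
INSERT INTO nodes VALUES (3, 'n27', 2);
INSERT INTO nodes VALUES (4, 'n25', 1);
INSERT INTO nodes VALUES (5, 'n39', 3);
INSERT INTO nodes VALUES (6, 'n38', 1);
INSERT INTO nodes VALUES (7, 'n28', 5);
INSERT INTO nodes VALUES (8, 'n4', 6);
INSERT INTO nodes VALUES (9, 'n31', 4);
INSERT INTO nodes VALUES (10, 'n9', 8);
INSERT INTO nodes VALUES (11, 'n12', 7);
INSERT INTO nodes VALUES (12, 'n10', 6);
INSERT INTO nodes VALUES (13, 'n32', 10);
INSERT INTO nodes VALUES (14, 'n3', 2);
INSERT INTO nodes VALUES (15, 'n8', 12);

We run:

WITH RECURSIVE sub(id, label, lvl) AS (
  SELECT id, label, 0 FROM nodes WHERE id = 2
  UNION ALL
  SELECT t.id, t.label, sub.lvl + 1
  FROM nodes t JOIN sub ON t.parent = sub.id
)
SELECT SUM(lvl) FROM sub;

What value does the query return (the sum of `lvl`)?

Base: id=2 (n5) at lvl 0.
Iteration 1: rows with parent in {2} -> n27 (id 3, lvl 1), n3 (id 14, lvl 1).
Iteration 2: rows with parent in {3,14} -> n39 (id 5, lvl 2).
Iteration 3: rows with parent in {5} -> n28 (id 7, lvl 3).
Iteration 4: rows with parent in {7} -> n12 (id 11, lvl 4).
Iteration 5: no rows with parent in {11}; recursion stops.
SUM(lvl) = 0 + 1 + 1 + 2 + 3 + 4 = 11.

11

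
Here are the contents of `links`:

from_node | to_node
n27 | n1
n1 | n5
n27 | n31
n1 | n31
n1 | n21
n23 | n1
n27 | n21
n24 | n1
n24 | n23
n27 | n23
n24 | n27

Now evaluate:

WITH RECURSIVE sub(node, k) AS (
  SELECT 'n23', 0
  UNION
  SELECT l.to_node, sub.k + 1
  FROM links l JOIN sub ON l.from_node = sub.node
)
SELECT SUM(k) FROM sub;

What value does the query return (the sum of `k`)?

Base: (n23, k=0).
Iteration 1: edges from {n23} -> (n1, k=1).
Iteration 2: edges from {n1} -> (n21, k=2), (n31, k=2), (n5, k=2).
Iteration 3: no outgoing edges from {n21,n31,n5}; recursion stops.
SUM(k) = 0 + 1 + 2 + 2 + 2 = 7.

7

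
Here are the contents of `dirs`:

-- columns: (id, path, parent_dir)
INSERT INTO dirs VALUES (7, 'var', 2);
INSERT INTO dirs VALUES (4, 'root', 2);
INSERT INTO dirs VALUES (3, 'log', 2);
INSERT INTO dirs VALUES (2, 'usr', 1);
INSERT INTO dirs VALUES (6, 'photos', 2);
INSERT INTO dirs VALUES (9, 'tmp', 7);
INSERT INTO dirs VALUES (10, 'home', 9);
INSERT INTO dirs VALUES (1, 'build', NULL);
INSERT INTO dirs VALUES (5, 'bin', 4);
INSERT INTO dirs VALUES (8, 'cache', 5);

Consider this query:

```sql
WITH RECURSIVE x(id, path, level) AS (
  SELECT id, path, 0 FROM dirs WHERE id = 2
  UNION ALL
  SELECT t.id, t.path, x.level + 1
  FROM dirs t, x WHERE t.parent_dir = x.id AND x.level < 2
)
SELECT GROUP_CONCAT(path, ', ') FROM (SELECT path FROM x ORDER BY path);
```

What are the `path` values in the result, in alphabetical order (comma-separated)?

Base: id=2 (usr) at level 0.
Iteration 1: rows with parent_dir in {2} -> log (id 3, level 1), root (id 4, level 1), photos (id 6, level 1), var (id 7, level 1).
Iteration 2: rows with parent_dir in {3,4,6,7} -> bin (id 5, level 2), tmp (id 9, level 2).
Iteration 3: level < 2 fails for all current rows; recursion stops.

bin, log, photos, root, tmp, usr, var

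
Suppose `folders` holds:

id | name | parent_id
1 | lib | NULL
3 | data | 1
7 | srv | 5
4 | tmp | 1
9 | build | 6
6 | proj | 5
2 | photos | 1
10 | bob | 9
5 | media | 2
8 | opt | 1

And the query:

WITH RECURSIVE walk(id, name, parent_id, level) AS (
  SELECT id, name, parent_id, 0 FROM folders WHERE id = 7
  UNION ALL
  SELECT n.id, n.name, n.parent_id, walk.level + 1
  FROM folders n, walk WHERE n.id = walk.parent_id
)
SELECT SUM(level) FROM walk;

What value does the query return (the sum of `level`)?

Base: id=7 (srv), parent_id=5, level 0.
Iteration 1: join on id=5 -> media (id 5, parent_id=2, level 1).
Iteration 2: join on id=2 -> photos (id 2, parent_id=1, level 2).
Iteration 3: join on id=1 -> lib (id 1, parent_id=NULL, level 3).
Iteration 4: parent_id is NULL; no match; recursion stops.
SUM(level) = 0 + 1 + 2 + 3 = 6.

6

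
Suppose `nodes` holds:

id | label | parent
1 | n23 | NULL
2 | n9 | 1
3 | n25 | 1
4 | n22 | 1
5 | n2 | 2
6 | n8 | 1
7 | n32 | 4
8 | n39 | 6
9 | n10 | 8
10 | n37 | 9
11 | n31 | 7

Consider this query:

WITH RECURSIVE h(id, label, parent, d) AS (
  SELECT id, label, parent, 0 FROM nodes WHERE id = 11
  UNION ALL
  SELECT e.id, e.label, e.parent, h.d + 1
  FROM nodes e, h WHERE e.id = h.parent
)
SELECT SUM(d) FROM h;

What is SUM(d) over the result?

Base: id=11 (n31), parent=7, d 0.
Iteration 1: join on id=7 -> n32 (id 7, parent=4, d 1).
Iteration 2: join on id=4 -> n22 (id 4, parent=1, d 2).
Iteration 3: join on id=1 -> n23 (id 1, parent=NULL, d 3).
Iteration 4: parent is NULL; no match; recursion stops.
SUM(d) = 0 + 1 + 2 + 3 = 6.

6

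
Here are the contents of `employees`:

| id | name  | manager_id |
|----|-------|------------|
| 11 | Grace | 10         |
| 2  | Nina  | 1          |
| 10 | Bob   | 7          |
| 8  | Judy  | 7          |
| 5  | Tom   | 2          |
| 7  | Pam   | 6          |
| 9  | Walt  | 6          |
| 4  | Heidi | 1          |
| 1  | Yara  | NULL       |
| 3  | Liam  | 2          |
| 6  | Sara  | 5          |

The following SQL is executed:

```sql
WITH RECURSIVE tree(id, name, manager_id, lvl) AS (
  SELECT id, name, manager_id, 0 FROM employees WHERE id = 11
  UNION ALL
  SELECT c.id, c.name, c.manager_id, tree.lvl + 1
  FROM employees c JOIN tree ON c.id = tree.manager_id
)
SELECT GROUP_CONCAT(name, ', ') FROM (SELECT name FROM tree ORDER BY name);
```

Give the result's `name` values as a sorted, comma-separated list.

Base: id=11 (Grace), manager_id=10, lvl 0.
Iteration 1: join on id=10 -> Bob (id 10, manager_id=7, lvl 1).
Iteration 2: join on id=7 -> Pam (id 7, manager_id=6, lvl 2).
Iteration 3: join on id=6 -> Sara (id 6, manager_id=5, lvl 3).
Iteration 4: join on id=5 -> Tom (id 5, manager_id=2, lvl 4).
Iteration 5: join on id=2 -> Nina (id 2, manager_id=1, lvl 5).
Iteration 6: join on id=1 -> Yara (id 1, manager_id=NULL, lvl 6).
Iteration 7: manager_id is NULL; no match; recursion stops.

Bob, Grace, Nina, Pam, Sara, Tom, Yara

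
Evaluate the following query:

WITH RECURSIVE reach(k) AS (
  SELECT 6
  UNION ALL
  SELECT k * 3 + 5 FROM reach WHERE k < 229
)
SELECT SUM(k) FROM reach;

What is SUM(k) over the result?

1016

Base: k=6.
Iteration 1: 6 < 229 holds -> k = 6 * 3 + 5 = 23.
Iteration 2: 23 < 229 holds -> k = 23 * 3 + 5 = 74.
Iteration 3: 74 < 229 holds -> k = 74 * 3 + 5 = 227.
Iteration 4: 227 < 229 holds -> k = 227 * 3 + 5 = 686.
Iteration 5: 686 < 229 fails; recursion stops.
SUM(k) = 6 + 23 + 74 + 227 + 686 = 1016.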